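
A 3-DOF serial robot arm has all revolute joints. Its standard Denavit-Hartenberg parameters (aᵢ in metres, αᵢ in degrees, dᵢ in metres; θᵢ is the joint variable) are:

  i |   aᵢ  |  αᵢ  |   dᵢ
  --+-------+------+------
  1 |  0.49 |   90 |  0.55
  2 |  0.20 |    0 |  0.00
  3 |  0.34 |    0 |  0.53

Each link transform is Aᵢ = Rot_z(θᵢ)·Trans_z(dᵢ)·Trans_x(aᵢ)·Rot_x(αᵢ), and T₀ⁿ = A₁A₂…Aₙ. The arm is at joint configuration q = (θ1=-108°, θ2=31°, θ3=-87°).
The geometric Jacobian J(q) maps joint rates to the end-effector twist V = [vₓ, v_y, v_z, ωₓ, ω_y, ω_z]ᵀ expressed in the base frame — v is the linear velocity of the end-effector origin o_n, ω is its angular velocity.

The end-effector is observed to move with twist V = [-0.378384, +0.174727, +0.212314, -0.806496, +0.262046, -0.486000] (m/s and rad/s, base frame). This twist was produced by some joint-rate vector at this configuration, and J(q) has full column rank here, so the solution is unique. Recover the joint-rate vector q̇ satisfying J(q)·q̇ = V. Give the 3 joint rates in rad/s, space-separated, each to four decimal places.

o_n = [-0.7672, -0.6461, 0.3711]
J₁: ẑ×o_n = [0.6461, -0.7672, 0.0000], ω = ẑ
J2: z=[-0.9511, 0.3090, 0.0000] o=[-0.1514, -0.4660, 0.5500] → [-0.0553, -0.1701, 0.3616, -0.9511, 0.3090, 0.0000]
J3: z=[-0.9511, 0.3090, 0.0000] o=[-0.2044, -0.6291, 0.6530] → [-0.0871, -0.2681, 0.1901, -0.9511, 0.3090, 0.0000]
q̇ = J⁺·V = [-0.4860, 0.2980, 0.5500]

-0.4860 0.2980 0.5500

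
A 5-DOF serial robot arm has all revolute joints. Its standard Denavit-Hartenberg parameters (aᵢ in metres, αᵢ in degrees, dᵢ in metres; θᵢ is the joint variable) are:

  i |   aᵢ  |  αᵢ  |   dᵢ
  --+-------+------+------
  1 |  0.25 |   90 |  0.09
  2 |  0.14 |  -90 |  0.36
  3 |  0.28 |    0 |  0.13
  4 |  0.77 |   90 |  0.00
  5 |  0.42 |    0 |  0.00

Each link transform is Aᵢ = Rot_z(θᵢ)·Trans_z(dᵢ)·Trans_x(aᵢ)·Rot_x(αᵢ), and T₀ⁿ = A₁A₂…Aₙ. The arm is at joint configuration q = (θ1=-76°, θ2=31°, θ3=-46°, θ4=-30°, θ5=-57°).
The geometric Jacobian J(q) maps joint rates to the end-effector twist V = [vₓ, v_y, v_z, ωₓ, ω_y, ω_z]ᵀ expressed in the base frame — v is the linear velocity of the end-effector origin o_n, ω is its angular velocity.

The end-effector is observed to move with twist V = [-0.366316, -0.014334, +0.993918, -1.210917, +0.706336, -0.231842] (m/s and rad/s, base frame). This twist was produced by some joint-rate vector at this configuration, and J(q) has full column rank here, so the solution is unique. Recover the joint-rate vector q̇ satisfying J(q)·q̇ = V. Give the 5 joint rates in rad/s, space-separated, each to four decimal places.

-0.3020 0.8040 0.2400 0.3240 0.8270

o_n = [-1.2774, -1.2031, 0.1962]
J₁: ẑ×o_n = [1.2031, -1.2774, 0.0000], ω = ẑ
J2: z=[-0.9703, -0.2419, 0.0000] o=[0.0605, -0.2426, 0.0900] → [-0.0257, 0.1031, 0.6083, -0.9703, -0.2419, 0.0000]
J3: z=[-0.1246, 0.4997, 0.8572] o=[-0.2598, -0.4461, 0.1621] → [0.6659, -0.8680, 0.6029, -0.1246, 0.4997, 0.8572]
J4: z=[-0.1246, 0.4997, 0.8572] o=[-0.4311, -0.5916, 0.3737] → [0.4354, -0.7475, 0.4991, -0.1246, 0.4997, 0.8572]
J5: z=[-0.4359, 0.7485, -0.4997] o=[-1.1174, -0.9273, 0.4697] → [-0.3425, -0.0392, 0.2400, -0.4359, 0.7485, -0.4997]
q̇ = J⁺·V = [-0.3020, 0.8040, 0.2400, 0.3240, 0.8270]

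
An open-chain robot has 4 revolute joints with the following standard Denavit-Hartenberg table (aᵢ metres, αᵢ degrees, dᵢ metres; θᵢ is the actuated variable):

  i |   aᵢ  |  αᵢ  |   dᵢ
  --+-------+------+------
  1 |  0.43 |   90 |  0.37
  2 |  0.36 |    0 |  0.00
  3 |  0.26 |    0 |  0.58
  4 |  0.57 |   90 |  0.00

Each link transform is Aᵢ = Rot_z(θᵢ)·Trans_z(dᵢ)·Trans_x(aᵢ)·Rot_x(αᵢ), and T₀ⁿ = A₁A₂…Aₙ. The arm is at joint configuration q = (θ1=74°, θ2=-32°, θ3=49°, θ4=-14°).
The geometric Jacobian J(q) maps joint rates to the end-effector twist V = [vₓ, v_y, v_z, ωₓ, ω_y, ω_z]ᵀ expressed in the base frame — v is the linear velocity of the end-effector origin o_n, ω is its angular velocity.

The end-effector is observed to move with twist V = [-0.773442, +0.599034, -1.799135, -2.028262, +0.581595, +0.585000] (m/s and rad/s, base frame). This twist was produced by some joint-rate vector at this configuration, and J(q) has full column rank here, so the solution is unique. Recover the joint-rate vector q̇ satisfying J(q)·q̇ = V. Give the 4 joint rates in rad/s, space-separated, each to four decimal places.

o_n = [0.9856, 1.3331, 0.2851]
J₁: ẑ×o_n = [-1.3331, 0.9856, 0.0000], ω = ẑ
J2: z=[0.9613, -0.2756, 0.0000] o=[0.1185, 0.4133, 0.3700] → [0.0234, 0.0816, 1.1232, 0.9613, -0.2756, 0.0000]
J3: z=[0.9613, -0.2756, 0.0000] o=[0.2027, 0.7068, 0.1792] → [-0.0292, -0.1017, 0.8179, 0.9613, -0.2756, 0.0000]
J4: z=[0.9613, -0.2756, 0.0000] o=[0.8287, 0.7860, 0.2552] → [-0.0082, -0.0287, 0.5692, 0.9613, -0.2756, 0.0000]
q̇ = J⁺·V = [0.5850, -0.7830, -0.6610, -0.6660]

0.5850 -0.7830 -0.6610 -0.6660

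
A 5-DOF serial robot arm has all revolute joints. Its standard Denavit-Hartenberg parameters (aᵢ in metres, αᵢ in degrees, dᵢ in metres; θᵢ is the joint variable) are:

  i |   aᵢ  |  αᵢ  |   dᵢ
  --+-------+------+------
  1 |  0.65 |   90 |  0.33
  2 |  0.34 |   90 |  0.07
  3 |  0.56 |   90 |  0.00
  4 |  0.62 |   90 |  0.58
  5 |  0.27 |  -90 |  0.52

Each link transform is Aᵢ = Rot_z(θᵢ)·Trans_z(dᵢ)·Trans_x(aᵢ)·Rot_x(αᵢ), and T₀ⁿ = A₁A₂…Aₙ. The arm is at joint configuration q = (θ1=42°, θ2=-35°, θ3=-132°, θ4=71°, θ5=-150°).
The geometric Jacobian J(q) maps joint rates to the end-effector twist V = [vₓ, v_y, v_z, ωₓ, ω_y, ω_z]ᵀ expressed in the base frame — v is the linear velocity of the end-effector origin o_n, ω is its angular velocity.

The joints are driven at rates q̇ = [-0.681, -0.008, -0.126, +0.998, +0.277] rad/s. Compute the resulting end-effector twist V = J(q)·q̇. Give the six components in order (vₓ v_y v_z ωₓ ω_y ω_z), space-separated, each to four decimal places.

o_n = [-0.4138, 0.3100, 0.6161]
J₁: ẑ×o_n = [-0.3100, -0.4138, 0.0000], ω = ẑ
J2: z=[0.6691, -0.7431, 0.0000] o=[0.4830, 0.4349, 0.3300] → [-0.2126, -0.1915, -0.7501, 0.6691, -0.7431, 0.0000]
J3: z=[-0.4263, -0.3838, -0.8192] o=[0.7369, 0.5693, 0.1350] → [-0.3971, 1.1476, -0.3311, -0.4263, -0.3838, -0.8192]
J4: z=[-0.0047, -0.9046, 0.4263] o=[0.2303, 0.6732, 0.3499] → [-0.0860, -0.2733, -0.5809, -0.0047, -0.9046, 0.4263]
J5: z=[-0.7165, 0.3003, 0.6296] o=[-0.2049, -0.0391, 0.1944] → [-0.0931, 0.1707, -0.1874, -0.7165, 0.3003, 0.6296]
V = J·q̇ = [0.1512, -0.0868, -0.5839, -0.1548, -0.7653, 0.0220]

0.1512 -0.0868 -0.5839 -0.1548 -0.7653 0.0220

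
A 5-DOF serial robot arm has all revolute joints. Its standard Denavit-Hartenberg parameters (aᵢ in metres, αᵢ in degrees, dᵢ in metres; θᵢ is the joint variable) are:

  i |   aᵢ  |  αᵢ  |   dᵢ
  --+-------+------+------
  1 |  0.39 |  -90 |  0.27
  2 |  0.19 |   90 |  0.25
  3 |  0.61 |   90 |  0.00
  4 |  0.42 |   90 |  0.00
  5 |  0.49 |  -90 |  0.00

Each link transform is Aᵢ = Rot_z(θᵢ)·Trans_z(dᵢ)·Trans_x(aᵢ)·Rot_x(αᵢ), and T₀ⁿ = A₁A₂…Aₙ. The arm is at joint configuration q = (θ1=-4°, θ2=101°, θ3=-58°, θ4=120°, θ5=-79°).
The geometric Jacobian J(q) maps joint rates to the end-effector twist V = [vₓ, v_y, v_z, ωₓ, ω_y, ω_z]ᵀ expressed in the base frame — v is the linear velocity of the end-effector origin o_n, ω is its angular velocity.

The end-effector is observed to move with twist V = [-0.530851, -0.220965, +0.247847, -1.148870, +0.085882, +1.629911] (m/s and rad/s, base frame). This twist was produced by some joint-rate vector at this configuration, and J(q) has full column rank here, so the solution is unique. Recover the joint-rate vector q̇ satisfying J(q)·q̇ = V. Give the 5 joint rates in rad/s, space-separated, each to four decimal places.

o_n = [0.6894, 0.1576, -0.5855]
J₁: ẑ×o_n = [-0.1576, 0.6894, 0.0000], ω = ẑ
J2: z=[0.0698, 0.9976, 0.0000] o=[0.3890, -0.0272, 0.2700] → [-0.8534, 0.0597, -0.2867, 0.0698, 0.9976, 0.0000]
J3: z=[0.9792, -0.0685, -0.1908] o=[0.3703, 0.2247, 0.0835] → [0.0330, 0.5942, -0.0439, 0.9792, -0.0685, -0.1908]
J4: z=[0.1245, -0.5399, 0.8325] o=[0.2727, -0.2870, -0.2338] → [-0.1803, 0.3907, 0.2803, 0.1245, -0.5399, 0.8325]
J5: z=[0.3510, -0.7608, -0.5459] o=[0.6625, -0.1358, -0.1940] → [0.4580, 0.1228, 0.1235, 0.3510, -0.7608, -0.5459]
q̇ = J⁺·V = [0.1200, -0.1370, -0.9630, 0.9950, -0.9120]

0.1200 -0.1370 -0.9630 0.9950 -0.9120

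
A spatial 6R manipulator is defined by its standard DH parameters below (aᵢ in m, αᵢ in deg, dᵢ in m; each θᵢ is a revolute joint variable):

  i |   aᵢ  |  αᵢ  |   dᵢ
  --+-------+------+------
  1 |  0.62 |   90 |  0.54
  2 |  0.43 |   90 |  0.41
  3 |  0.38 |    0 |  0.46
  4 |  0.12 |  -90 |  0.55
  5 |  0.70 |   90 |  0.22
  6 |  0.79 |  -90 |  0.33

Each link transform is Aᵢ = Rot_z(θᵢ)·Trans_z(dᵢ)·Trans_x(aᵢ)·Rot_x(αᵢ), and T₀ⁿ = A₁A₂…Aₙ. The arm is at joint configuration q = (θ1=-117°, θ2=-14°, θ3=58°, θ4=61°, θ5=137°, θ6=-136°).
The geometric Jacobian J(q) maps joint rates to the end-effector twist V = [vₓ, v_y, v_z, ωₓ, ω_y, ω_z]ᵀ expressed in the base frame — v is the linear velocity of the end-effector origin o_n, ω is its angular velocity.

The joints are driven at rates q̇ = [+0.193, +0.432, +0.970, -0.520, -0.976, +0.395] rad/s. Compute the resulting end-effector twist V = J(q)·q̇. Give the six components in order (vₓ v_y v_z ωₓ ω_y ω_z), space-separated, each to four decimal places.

-0.3603 -0.0774 0.3737 -1.3173 -0.0724 -0.1382

o_n = [-1.5469, -0.5927, -0.3118]
J₁: ẑ×o_n = [0.5927, -1.5469, 0.0000], ω = ẑ
J2: z=[-0.8910, 0.4540, 0.0000] o=[-0.2815, -0.5524, 0.5400] → [-0.3867, -0.7590, 0.6104, -0.8910, 0.4540, 0.0000]
J3: z=[0.1098, 0.2156, -0.9703] o=[-0.8362, -0.7380, 0.4360] → [-0.0202, 0.7717, 0.1692, 0.1098, 0.2156, -0.9703]
J4: z=[0.1098, 0.2156, -0.9703] o=[-1.1615, -0.6667, -0.0591] → [0.0173, 0.4017, 0.0912, 0.1098, 0.2156, -0.9703]
J5: z=[0.8172, 0.5360, 0.2116] o=[-1.1690, -0.4502, -0.5787] → [0.1732, -0.2981, 0.0861, 0.8172, 0.5360, 0.2116]
J6: z=[-0.4662, 0.3990, 0.7896] o=[-0.7520, -0.8530, -0.1289] → [-0.2785, -0.7129, 0.1958, -0.4662, 0.3990, 0.7896]
V = J·q̇ = [-0.3603, -0.0774, 0.3737, -1.3173, -0.0724, -0.1382]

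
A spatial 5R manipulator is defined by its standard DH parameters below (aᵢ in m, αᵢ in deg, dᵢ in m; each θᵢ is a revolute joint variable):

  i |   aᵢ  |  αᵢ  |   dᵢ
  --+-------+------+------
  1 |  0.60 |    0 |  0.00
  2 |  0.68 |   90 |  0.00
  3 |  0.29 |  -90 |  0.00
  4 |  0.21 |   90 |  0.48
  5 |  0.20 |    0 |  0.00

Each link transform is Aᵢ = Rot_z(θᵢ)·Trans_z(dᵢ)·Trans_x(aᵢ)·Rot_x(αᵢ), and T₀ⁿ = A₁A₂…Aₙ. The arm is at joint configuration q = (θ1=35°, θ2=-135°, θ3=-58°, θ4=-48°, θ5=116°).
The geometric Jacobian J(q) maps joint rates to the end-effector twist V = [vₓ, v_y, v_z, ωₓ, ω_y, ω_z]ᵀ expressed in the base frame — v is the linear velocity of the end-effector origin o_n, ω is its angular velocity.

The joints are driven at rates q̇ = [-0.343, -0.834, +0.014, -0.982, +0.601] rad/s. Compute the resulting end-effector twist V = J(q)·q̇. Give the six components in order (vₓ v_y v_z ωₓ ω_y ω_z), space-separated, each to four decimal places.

-1.5059 0.3592 0.1197 -0.2241 1.1255 -1.3186

o_n = [0.1525, -1.0548, 0.0343]
J₁: ẑ×o_n = [1.0548, 0.1525, -0.0000], ω = ẑ
J2: z=[0.0000, 0.0000, 1.0000] o=[0.4915, 0.3441, 0.0000] → [1.3989, -0.3390, 0.0000, 0.0000, 0.0000, 1.0000]
J3: z=[-0.9848, 0.1736, 0.0000] o=[0.3734, -0.3255, 0.0000] → [0.0060, 0.0337, 0.7566, -0.9848, 0.1736, 0.0000]
J4: z=[-0.1473, -0.8352, 0.5299] o=[0.3467, -0.4769, -0.2459] → [0.0722, -0.0617, -0.0771, -0.1473, -0.8352, 0.5299]
J5: z=[-0.5906, 0.5040, 0.6302] o=[0.1094, -0.9240, -0.1107] → [0.1555, 0.1128, 0.0555, -0.5906, 0.5040, 0.6302]
V = J·q̇ = [-1.5059, 0.3592, 0.1197, -0.2241, 1.1255, -1.3186]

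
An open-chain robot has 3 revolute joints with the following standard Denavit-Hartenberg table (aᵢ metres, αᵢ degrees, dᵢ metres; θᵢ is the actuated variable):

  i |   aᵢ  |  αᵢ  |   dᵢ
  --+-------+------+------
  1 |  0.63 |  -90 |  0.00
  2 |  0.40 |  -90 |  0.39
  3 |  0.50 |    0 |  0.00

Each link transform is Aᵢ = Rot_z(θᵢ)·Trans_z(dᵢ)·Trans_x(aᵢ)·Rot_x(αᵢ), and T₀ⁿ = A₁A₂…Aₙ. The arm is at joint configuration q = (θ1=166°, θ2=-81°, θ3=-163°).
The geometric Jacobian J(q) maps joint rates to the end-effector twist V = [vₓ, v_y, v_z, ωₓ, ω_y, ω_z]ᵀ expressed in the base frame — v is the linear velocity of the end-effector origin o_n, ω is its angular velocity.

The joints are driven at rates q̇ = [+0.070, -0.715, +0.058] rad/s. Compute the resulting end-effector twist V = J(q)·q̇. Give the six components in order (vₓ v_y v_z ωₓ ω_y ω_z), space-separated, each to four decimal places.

o_n = [-0.7291, -0.3708, -0.0772]
J₁: ẑ×o_n = [0.3708, -0.7291, 0.0000], ω = ẑ
J2: z=[-0.2419, -0.9703, 0.0000] o=[-0.6113, 0.1524, 0.0000] → [0.0749, -0.0187, 0.0122, -0.2419, -0.9703, 0.0000]
J3: z=[-0.9583, 0.2389, -0.1564] o=[-0.7664, -0.2109, 0.3951] → [-0.1379, -0.4584, 0.1444, -0.9583, 0.2389, -0.1564]
V = J·q̇ = [-0.0356, -0.0643, -0.0004, 0.1174, 0.7076, 0.0609]

-0.0356 -0.0643 -0.0004 0.1174 0.7076 0.0609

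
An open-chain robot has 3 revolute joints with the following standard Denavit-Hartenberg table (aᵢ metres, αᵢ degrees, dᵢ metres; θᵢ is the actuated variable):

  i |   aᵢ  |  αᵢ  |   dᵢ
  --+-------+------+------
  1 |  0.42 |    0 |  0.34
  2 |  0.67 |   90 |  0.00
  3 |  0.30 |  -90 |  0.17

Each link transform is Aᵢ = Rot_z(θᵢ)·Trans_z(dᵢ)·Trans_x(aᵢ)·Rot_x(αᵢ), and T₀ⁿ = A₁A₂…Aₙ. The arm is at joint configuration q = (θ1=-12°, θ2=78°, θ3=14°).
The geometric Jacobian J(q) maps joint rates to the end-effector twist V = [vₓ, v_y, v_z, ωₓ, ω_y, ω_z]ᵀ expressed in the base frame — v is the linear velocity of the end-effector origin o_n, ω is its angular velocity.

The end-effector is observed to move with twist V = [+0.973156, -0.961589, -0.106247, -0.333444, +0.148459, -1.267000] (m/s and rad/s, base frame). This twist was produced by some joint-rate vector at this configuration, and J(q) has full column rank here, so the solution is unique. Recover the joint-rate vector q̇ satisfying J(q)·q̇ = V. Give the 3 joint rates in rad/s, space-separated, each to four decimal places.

-0.7150 -0.5520 -0.3650

o_n = [0.9570, 0.7215, 0.4126]
J₁: ẑ×o_n = [-0.7215, 0.9570, 0.0000], ω = ẑ
J2: z=[0.0000, 0.0000, 1.0000] o=[0.4108, -0.0873, 0.3400] → [-0.8089, 0.5462, 0.0000, 0.0000, 0.0000, 1.0000]
J3: z=[0.9135, -0.4067, 0.0000] o=[0.6833, 0.5248, 0.3400] → [-0.0295, -0.0663, 0.2911, 0.9135, -0.4067, 0.0000]
q̇ = J⁺·V = [-0.7150, -0.5520, -0.3650]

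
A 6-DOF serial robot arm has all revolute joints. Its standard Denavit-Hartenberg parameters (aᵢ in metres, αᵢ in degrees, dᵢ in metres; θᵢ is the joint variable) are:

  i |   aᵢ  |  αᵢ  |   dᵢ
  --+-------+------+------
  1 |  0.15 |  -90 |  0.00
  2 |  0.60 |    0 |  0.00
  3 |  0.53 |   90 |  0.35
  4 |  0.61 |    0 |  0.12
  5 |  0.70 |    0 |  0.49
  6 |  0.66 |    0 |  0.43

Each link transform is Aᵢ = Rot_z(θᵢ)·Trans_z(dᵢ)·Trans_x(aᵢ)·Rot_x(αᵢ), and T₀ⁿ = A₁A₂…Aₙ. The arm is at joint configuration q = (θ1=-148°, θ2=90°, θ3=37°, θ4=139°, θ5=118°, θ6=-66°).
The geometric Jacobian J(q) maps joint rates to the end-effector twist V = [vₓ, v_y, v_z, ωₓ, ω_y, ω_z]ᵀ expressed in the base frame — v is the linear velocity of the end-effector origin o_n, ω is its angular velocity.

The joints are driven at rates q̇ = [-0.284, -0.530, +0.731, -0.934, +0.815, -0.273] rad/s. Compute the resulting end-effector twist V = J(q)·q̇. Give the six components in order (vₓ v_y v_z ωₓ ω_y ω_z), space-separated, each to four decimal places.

0.0331 -0.3313 -0.4502 0.3720 -0.0046 -0.0481

o_n = [-1.2377, -0.7052, -0.6383]
J₁: ẑ×o_n = [0.7052, -1.2377, 0.0000], ω = ẑ
J2: z=[0.5299, -0.8480, 0.0000] o=[-0.1272, -0.0795, 0.0000] → [0.5413, 0.3383, -1.2733, 0.5299, -0.8480, 0.0000]
J3: z=[0.5299, -0.8480, 0.0000] o=[-0.1272, -0.0795, -0.6000] → [0.0325, 0.0203, -1.2733, 0.5299, -0.8480, 0.0000]
J4: z=[-0.6773, -0.4232, -0.6018] o=[0.3288, -0.2073, -1.0233] → [-0.4626, 1.2034, -0.3257, -0.6773, -0.4232, -0.6018]
J5: z=[-0.6773, -0.4232, -0.6018] o=[0.2246, -0.7443, -0.7278] → [-0.0144, 0.9406, -0.6453, -0.6773, -0.4232, -0.6018]
J6: z=[-0.6773, -0.4232, -0.6018] o=[-0.5491, -0.4234, -0.8970] → [-0.2790, 0.5896, -0.1006, -0.6773, -0.4232, -0.6018]
V = J·q̇ = [0.0331, -0.3313, -0.4502, 0.3720, -0.0046, -0.0481]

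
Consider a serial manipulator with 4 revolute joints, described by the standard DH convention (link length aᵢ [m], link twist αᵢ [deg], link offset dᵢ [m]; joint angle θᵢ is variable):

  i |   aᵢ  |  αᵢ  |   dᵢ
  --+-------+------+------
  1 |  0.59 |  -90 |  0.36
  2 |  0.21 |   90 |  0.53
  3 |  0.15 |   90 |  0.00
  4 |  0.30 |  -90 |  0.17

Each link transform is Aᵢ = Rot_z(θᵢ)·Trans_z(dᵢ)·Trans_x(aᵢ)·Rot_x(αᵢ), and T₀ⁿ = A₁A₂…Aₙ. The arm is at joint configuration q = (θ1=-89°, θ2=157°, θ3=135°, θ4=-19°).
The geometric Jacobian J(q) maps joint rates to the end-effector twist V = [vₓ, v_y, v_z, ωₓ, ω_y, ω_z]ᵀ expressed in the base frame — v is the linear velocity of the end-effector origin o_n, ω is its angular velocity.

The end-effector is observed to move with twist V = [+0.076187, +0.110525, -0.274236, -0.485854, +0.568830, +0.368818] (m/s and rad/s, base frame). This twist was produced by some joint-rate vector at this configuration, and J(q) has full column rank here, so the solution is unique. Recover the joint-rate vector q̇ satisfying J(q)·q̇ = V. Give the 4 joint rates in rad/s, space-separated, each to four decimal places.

-0.1640 -0.7990 -0.7160 0.4570

o_n = [0.9660, -0.5134, 0.4407]
J₁: ẑ×o_n = [0.5134, 0.9660, -0.0000], ω = ẑ
J2: z=[0.9998, 0.0175, 0.0000] o=[0.0103, -0.5899, 0.3600] → [0.0014, -0.0807, 0.0599, 0.9998, 0.0175, 0.0000]
J3: z=[0.0068, -0.3907, -0.9205] o=[0.5368, -0.3874, 0.2779] → [-0.1795, -0.3961, 0.1668, 0.0068, -0.3907, -0.9205]
J4: z=[0.6956, 0.6631, -0.2763] o=[0.6446, -0.4832, 0.3194] → [0.0721, -0.1732, -0.2341, 0.6956, 0.6631, -0.2763]
q̇ = J⁺·V = [-0.1640, -0.7990, -0.7160, 0.4570]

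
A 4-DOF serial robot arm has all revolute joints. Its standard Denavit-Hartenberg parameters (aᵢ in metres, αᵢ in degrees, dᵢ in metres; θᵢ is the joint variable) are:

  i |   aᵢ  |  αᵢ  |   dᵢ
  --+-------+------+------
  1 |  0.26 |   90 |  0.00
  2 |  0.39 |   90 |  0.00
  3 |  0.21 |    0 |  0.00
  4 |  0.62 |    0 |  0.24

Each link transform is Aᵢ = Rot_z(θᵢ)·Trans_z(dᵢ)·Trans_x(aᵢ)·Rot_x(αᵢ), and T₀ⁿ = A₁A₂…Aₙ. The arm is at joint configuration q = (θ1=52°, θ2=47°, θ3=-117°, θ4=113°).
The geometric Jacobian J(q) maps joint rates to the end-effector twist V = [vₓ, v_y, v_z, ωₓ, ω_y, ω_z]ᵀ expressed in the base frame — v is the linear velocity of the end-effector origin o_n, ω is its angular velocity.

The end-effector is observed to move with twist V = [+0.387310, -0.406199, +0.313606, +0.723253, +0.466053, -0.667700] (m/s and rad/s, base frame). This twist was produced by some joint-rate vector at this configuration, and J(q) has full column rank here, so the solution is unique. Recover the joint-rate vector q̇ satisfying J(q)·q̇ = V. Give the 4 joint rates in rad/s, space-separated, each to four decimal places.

0.0900 0.2830 0.3840 0.7270

o_n = [0.4700, 0.9758, 0.5042]
J₁: ẑ×o_n = [-0.9758, 0.4700, 0.0000], ω = ẑ
J2: z=[0.7880, -0.6157, 0.0000] o=[0.1601, 0.2049, 0.0000] → [-0.3104, -0.3973, 0.7983, 0.7880, -0.6157, 0.0000]
J3: z=[0.4503, 0.5763, -0.6820] o=[0.3238, 0.4145, 0.2852] → [0.5090, -0.1983, 0.1685, 0.4503, 0.5763, -0.6820]
J4: z=[0.4503, 0.5763, -0.6820] o=[0.1363, 0.4784, 0.2155] → [0.5055, -0.3575, 0.0316, 0.4503, 0.5763, -0.6820]
q̇ = J⁺·V = [0.0900, 0.2830, 0.3840, 0.7270]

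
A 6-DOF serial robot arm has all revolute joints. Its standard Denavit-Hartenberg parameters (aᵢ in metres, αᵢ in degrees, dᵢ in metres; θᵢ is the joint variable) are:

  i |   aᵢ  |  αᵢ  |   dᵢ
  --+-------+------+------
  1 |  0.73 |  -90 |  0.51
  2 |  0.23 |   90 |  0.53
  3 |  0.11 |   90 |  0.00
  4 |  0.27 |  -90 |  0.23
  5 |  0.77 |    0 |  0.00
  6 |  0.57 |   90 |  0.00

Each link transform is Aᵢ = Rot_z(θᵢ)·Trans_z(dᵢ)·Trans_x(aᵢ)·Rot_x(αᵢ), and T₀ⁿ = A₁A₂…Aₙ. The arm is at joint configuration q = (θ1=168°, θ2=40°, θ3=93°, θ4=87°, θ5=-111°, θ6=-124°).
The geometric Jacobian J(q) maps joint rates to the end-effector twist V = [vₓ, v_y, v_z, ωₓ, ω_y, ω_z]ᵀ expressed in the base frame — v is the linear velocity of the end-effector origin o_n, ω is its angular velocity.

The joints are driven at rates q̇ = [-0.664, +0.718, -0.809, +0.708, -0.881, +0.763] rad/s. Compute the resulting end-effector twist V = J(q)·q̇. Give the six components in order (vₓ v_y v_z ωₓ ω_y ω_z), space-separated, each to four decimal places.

o_n = [-1.1690, -0.4137, -0.1987]
J₁: ẑ×o_n = [0.4137, -1.1690, 0.0000], ω = ẑ
J2: z=[-0.2079, -0.9781, 0.0000] o=[-0.7140, 0.1518, 0.5100] → [0.6933, -0.1474, -0.3275, -0.2079, -0.9781, 0.0000]
J3: z=[-0.6287, 0.1336, 0.7660] o=[-0.9966, -0.3300, 0.3622] → [-0.0109, -0.4848, 0.0756, -0.6287, 0.1336, 0.7660]
J4: z=[-0.7592, 0.1079, -0.6419] o=[-1.0151, -0.4384, 0.3659] → [-0.0450, -0.3298, -0.0022, -0.7592, 0.1079, -0.6419]
J5: z=[0.1353, 0.9908, 0.0065] o=[-1.3616, -0.3915, 0.4252] → [-0.6181, 0.0857, -0.1938, 0.1353, 0.9908, 0.0065]
J6: z=[0.1353, 0.9908, 0.0065] o=[-1.7317, -0.3365, -0.2478] → [0.0491, -0.0030, -0.5679, 0.1353, 0.9908, 0.0065]
V = J·q̇ = [0.7820, 0.7514, -0.5604, -0.1941, -0.8510, -1.7390]

0.7820 0.7514 -0.5604 -0.1941 -0.8510 -1.7390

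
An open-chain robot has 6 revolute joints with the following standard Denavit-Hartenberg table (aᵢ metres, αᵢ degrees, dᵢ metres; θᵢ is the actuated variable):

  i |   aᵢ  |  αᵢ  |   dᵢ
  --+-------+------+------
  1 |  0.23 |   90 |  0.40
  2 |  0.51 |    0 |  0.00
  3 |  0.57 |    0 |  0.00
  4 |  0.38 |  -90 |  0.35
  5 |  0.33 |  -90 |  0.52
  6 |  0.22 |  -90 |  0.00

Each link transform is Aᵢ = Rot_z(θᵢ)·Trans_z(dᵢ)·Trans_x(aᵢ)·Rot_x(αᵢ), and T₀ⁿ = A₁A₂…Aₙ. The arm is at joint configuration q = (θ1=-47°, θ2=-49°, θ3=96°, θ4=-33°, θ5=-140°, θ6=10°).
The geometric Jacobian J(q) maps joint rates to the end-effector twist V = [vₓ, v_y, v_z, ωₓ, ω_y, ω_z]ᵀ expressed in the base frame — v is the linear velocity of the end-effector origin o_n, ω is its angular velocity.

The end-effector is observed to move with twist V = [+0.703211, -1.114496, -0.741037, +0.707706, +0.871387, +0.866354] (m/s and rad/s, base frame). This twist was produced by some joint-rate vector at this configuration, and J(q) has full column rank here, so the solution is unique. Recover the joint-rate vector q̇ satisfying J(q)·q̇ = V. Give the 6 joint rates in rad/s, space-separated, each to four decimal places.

o_n = [0.0321, -1.0628, 0.8901]
J₁: ẑ×o_n = [1.0628, 0.0321, -0.0000], ω = ẑ
J2: z=[-0.7314, -0.6820, 0.0000] o=[0.1569, -0.1682, 0.4000] → [-0.3342, 0.3584, 0.5692, -0.7314, -0.6820, 0.0000]
J3: z=[-0.7314, -0.6820, 0.0000] o=[0.3850, -0.4129, 0.0151] → [-0.5967, 0.6399, 0.2346, -0.7314, -0.6820, 0.0000]
J4: z=[-0.7314, -0.6820, 0.0000] o=[0.6502, -0.6972, 0.4320] → [-0.3124, 0.3350, -0.1542, -0.7314, -0.6820, 0.0000]
J5: z=[-0.1650, 0.1769, 0.9703] o=[0.6457, -1.2056, 0.5239] → [-0.0737, -0.5349, 0.0850, -0.1650, 0.1769, 0.9703]
J6: z=[-0.1349, -0.9786, 0.1555] o=[0.2374, -1.0789, 0.9673] → [0.0731, -0.0424, -0.2031, -0.1349, -0.9786, 0.1555]
q̇ = J⁺·V = [0.1000, -0.8330, -0.9560, 0.6350, 0.7810, 0.0550]

0.1000 -0.8330 -0.9560 0.6350 0.7810 0.0550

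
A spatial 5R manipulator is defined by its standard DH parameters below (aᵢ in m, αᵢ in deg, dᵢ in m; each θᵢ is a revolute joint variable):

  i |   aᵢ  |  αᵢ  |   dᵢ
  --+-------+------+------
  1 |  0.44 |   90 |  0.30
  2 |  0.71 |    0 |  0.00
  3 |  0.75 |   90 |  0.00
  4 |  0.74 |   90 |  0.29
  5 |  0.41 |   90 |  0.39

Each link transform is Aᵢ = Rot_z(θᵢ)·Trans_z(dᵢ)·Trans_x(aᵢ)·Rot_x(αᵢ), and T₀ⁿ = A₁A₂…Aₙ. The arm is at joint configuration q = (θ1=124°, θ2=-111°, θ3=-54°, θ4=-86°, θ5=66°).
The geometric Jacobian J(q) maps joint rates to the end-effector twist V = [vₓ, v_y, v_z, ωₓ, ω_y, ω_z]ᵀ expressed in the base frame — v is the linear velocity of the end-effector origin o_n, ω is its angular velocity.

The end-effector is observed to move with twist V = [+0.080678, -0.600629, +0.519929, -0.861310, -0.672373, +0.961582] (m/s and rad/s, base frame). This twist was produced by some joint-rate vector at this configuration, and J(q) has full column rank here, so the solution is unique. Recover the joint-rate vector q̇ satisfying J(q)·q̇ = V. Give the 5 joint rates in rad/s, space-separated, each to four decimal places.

o_n = [-0.5509, -0.8495, 0.1693]
J₁: ẑ×o_n = [0.8495, -0.5509, 0.0000], ω = ẑ
J2: z=[0.8290, 0.5592, 0.0000] o=[-0.2460, 0.3648, 0.3000] → [-0.0731, 0.1084, -0.8362, 0.8290, 0.5592, 0.0000]
J3: z=[0.8290, 0.5592, 0.0000] o=[-0.1038, 0.1538, -0.3628] → [0.2976, -0.4411, -0.5817, 0.8290, 0.5592, 0.0000]
J4: z=[0.1447, -0.2146, 0.9659] o=[0.3013, -0.4468, -0.5570] → [0.2332, -0.9283, -0.2412, 0.1447, -0.2146, 0.9659]
J5: z=[-0.5967, 0.7598, 0.2582] o=[-0.2408, -0.9631, -0.2902] → [0.3198, 0.1941, 0.1678, -0.5967, 0.7598, 0.2582]
q̇ = J⁺·V = [-0.0420, -0.3950, -0.6820, 0.9890, 0.1870]

-0.0420 -0.3950 -0.6820 0.9890 0.1870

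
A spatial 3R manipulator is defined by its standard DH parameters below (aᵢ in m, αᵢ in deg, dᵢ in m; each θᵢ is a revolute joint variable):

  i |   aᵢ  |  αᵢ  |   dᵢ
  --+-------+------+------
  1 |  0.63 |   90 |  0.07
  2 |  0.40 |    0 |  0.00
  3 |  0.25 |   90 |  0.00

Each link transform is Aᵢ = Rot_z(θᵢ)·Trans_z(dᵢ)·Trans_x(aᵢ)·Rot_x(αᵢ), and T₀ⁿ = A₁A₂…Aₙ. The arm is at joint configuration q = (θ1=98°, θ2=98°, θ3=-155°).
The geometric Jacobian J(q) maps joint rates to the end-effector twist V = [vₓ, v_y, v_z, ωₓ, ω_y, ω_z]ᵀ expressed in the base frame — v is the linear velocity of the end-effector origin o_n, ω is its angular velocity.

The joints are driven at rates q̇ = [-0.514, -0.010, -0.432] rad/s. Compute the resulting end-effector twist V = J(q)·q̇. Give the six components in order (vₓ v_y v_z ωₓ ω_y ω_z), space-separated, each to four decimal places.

0.3740 -0.0370 -0.0596 -0.4377 -0.0615 -0.5140

o_n = [-0.0989, 0.7036, 0.2564]
J₁: ẑ×o_n = [-0.7036, -0.0989, 0.0000], ω = ẑ
J2: z=[0.9903, 0.1392, 0.0000] o=[-0.0877, 0.6239, 0.0700] → [0.0259, -0.1846, 0.0805, 0.9903, 0.1392, 0.0000]
J3: z=[0.9903, 0.1392, 0.0000] o=[-0.0799, 0.5687, 0.4661] → [-0.0292, 0.2076, 0.1362, 0.9903, 0.1392, 0.0000]
V = J·q̇ = [0.3740, -0.0370, -0.0596, -0.4377, -0.0615, -0.5140]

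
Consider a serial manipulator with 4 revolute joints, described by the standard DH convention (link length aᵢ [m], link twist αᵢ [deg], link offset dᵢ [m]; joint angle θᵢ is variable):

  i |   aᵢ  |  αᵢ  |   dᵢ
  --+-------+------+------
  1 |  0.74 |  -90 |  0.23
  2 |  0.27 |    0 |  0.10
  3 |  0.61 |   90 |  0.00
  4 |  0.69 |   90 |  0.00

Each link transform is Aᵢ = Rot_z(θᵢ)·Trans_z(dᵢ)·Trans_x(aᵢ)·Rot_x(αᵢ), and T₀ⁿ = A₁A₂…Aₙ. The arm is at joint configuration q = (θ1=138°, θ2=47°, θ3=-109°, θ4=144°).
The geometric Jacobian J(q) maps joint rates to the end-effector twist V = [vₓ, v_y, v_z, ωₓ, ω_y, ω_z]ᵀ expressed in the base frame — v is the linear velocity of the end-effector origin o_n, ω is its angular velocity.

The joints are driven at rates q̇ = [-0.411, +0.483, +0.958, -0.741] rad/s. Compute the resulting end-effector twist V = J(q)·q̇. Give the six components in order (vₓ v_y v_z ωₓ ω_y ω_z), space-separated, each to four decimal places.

-0.2533 0.1960 0.1414 -1.4504 -0.6331 -0.7589

o_n = [-1.0431, 0.2589, 0.0783]
J₁: ẑ×o_n = [-0.2589, -1.0431, 0.0000], ω = ẑ
J2: z=[-0.6691, -0.7431, 0.0000] o=[-0.5499, 0.4952, 0.2300] → [0.1128, -0.1015, -0.2084, -0.6691, -0.7431, 0.0000]
J3: z=[-0.6691, -0.7431, 0.0000] o=[-0.7537, 0.5441, 0.0325] → [-0.0340, 0.0306, -0.0243, -0.6691, -0.7431, 0.0000]
J4: z=[0.6562, -0.5908, 0.4695] o=[-0.9665, 0.7357, 0.5711] → [0.5150, 0.2874, -0.3581, 0.6562, -0.5908, 0.4695]
V = J·q̇ = [-0.2533, 0.1960, 0.1414, -1.4504, -0.6331, -0.7589]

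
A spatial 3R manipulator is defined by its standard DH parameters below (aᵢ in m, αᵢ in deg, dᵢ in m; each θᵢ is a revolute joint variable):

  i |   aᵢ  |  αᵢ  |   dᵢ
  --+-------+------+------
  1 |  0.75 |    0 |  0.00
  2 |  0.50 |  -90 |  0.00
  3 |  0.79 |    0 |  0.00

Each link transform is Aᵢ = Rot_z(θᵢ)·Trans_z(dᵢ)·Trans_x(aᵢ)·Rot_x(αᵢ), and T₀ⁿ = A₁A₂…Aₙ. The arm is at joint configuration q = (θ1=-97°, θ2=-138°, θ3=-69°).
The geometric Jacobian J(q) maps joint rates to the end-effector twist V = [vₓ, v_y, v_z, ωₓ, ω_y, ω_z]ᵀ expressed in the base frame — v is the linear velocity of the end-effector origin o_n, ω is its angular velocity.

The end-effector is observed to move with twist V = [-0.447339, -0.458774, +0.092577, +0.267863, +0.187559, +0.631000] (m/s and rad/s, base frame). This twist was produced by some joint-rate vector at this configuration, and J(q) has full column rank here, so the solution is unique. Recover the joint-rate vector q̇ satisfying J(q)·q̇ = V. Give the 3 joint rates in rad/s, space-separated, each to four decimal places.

o_n = [-0.5406, -0.1029, 0.7375]
J₁: ẑ×o_n = [0.1029, -0.5406, 0.0000], ω = ẑ
J2: z=[0.0000, 0.0000, 1.0000] o=[-0.0914, -0.7444, 0.0000] → [-0.6415, -0.4492, 0.0000, 0.0000, 0.0000, 1.0000]
J3: z=[-0.8192, -0.5736, 0.0000] o=[-0.3782, -0.3348, 0.0000] → [-0.4230, 0.6041, -0.2831, -0.8192, -0.5736, 0.0000]
q̇ = J⁺·V = [-0.2430, 0.8740, -0.3270]

-0.2430 0.8740 -0.3270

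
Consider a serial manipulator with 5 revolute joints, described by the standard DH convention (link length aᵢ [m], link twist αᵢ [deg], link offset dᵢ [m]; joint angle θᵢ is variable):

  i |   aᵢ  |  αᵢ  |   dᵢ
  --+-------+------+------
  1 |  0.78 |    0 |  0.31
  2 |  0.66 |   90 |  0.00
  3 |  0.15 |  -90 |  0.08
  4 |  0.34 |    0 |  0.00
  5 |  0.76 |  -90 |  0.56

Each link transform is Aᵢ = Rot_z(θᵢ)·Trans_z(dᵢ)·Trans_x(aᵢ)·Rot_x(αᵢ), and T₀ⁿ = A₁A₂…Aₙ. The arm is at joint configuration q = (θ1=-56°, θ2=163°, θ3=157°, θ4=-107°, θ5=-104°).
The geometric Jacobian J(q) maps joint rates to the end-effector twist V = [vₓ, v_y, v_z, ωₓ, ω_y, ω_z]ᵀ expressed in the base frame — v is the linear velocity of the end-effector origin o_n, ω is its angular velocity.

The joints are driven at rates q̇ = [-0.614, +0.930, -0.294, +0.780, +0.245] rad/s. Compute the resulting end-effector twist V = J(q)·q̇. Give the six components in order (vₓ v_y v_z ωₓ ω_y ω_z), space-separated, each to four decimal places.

0.0387 -0.2186 -0.1560 -0.1641 -0.4690 -0.6275

o_n = [0.1586, 0.3082, -0.4403]
J₁: ẑ×o_n = [-0.3082, 0.1586, 0.0000], ω = ẑ
J2: z=[0.0000, 0.0000, 1.0000] o=[0.4362, -0.6466, 0.3100] → [-0.9548, -0.2776, 0.0000, 0.0000, 0.0000, 1.0000]
J3: z=[0.9563, 0.2924, 0.0000] o=[0.2432, -0.0155, 0.3100] → [-0.2194, 0.7175, 0.3343, 0.9563, 0.2924, 0.0000]
J4: z=[0.1142, -0.3737, -0.9205] o=[0.3601, -0.1241, 0.3686] → [0.7002, 0.2779, -0.0259, 0.1142, -0.3737, -0.9205]
J5: z=[0.1142, -0.3737, -0.9205] o=[0.6443, 0.0584, 0.3298] → [0.5176, 0.5350, -0.1529, 0.1142, -0.3737, -0.9205]
V = J·q̇ = [0.0387, -0.2186, -0.1560, -0.1641, -0.4690, -0.6275]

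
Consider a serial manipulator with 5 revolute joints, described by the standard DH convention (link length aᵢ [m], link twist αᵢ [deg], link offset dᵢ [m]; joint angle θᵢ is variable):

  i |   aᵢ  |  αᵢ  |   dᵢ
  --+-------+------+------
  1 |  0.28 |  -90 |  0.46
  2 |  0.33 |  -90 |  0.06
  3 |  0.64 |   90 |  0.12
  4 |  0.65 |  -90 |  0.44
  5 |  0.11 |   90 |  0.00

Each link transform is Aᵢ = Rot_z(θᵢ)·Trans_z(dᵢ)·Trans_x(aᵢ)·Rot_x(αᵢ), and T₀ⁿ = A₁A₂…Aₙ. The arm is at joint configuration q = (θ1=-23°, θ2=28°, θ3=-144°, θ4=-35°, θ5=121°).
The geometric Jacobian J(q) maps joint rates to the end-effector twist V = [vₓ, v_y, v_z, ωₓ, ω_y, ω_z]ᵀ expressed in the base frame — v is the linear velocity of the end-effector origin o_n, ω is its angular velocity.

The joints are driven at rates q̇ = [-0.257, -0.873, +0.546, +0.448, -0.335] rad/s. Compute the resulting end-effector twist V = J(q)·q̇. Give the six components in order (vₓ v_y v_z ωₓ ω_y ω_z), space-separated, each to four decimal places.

-0.0568 0.9018 -0.7259 -0.7319 -1.1542 -0.4461

o_n = [-0.1116, 0.5278, 1.0227]
J₁: ẑ×o_n = [-0.5278, -0.1116, 0.0000], ω = ẑ
J2: z=[0.3907, 0.9205, 0.0000] o=[0.2577, -0.1094, 0.4600] → [0.5180, -0.2199, 0.5890, 0.3907, 0.9205, 0.0000]
J3: z=[-0.4322, 0.1834, -0.8829] o=[0.5494, -0.1680, 0.3051] → [0.7460, 0.8938, -0.1794, -0.4322, 0.1834, -0.8829]
J4: z=[-0.7938, -0.5419, 0.2759] o=[0.2237, 0.3789, 0.4422] → [-0.3557, 0.3683, -0.2999, -0.7938, -0.5419, 0.2759]
J5: z=[-0.5994, 0.6207, -0.5054] o=[-0.1923, 0.5088, 1.0950] → [-0.0353, -0.0841, -0.0615, -0.5994, 0.6207, -0.5054]
V = J·q̇ = [-0.0568, 0.9018, -0.7259, -0.7319, -1.1542, -0.4461]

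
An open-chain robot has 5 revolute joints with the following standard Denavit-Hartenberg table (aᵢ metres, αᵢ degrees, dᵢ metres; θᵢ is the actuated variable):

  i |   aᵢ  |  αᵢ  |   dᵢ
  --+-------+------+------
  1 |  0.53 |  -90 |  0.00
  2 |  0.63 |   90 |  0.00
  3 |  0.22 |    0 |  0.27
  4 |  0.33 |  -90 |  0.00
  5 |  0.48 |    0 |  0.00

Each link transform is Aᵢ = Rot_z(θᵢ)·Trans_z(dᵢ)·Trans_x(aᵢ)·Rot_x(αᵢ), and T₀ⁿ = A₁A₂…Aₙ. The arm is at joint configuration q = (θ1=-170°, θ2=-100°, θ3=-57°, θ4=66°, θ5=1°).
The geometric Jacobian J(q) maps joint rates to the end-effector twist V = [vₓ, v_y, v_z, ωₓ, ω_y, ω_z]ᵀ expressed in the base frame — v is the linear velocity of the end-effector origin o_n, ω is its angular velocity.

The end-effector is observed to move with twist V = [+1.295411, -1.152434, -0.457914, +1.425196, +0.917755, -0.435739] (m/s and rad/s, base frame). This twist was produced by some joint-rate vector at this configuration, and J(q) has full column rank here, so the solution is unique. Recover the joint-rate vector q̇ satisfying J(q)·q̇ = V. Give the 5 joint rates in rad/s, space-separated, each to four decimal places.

-0.1430 -0.7630 0.7390 0.8510 0.1080

o_n = [-0.0132, 0.0564, 1.4808]
J₁: ẑ×o_n = [-0.0564, -0.0132, 0.0000], ω = ẑ
J2: z=[0.1736, -0.9848, 0.0000] o=[-0.5219, -0.0920, 0.0000] → [-1.4583, -0.2571, 0.5268, 0.1736, -0.9848, 0.0000]
J3: z=[0.9698, 0.1710, -0.1736] o=[-0.4142, -0.0730, 0.6204] → [0.1696, -0.9041, 0.0569, 0.9698, 0.1710, -0.1736]
J4: z=[0.9698, 0.1710, -0.1736] o=[-0.1639, 0.1585, 0.6915] → [0.1172, -0.7916, -0.1248, 0.9698, 0.1710, -0.1736]
J5: z=[0.1448, -0.9774, -0.1541] o=[-0.0992, 0.1174, 1.0125] → [-0.4671, -0.0810, 0.0752, 0.1448, -0.9774, -0.1541]
q̇ = J⁺·V = [-0.1430, -0.7630, 0.7390, 0.8510, 0.1080]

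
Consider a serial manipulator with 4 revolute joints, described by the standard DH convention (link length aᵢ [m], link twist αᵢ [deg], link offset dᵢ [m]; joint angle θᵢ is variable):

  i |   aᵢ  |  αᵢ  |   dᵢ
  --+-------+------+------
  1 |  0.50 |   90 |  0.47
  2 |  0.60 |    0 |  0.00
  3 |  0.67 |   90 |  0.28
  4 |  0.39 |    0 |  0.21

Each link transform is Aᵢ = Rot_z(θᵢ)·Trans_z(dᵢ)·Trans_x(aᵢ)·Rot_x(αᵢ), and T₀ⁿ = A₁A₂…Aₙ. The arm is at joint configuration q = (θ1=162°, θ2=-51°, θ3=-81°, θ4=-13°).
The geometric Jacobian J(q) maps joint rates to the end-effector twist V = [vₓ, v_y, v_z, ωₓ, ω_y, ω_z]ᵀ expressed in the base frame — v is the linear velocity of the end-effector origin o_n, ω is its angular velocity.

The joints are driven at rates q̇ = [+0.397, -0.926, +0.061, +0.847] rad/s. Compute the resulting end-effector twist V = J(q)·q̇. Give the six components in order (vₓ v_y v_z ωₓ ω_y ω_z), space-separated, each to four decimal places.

o_n = [0.0414, 0.1887, -0.6361]
J₁: ẑ×o_n = [-0.1887, 0.0414, 0.0000], ω = ẑ
J2: z=[0.3090, 0.9511, 0.0000] o=[-0.4755, 0.1545, 0.4700] → [-1.0519, 0.3418, -0.4811, 0.3090, 0.9511, 0.0000]
J3: z=[0.3090, 0.9511, 0.0000] o=[-0.8346, 0.2712, 0.0037] → [-0.6085, 0.1977, -0.8587, 0.3090, 0.9511, 0.0000]
J4: z=[0.7068, -0.2296, 0.6691] o=[-0.3217, 0.3989, -0.4942] → [0.1733, 0.3433, -0.0652, 0.7068, -0.2296, 0.6691]
V = J·q̇ = [1.0088, 0.0027, 0.3379, 0.3313, -1.0172, 0.9638]

1.0088 0.0027 0.3379 0.3313 -1.0172 0.9638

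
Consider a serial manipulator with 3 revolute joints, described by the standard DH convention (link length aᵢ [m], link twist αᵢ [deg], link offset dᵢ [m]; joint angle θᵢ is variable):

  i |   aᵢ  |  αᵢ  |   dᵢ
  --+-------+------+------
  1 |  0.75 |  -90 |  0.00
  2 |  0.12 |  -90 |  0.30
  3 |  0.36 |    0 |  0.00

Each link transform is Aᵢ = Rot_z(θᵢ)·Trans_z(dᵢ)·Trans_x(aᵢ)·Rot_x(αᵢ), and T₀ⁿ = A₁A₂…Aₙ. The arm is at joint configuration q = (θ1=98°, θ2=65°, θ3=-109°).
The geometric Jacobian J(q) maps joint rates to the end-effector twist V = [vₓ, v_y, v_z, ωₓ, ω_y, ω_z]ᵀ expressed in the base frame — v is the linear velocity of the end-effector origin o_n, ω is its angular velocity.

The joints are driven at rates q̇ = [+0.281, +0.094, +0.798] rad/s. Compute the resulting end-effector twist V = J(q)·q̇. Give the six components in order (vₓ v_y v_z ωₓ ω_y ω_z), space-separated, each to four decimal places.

-0.2925 -0.1071 -0.2463 0.0076 -0.7293 -0.0562

o_n = [-0.7387, 0.6547, -0.0025]
J₁: ẑ×o_n = [-0.6547, -0.7387, 0.0000], ω = ẑ
J2: z=[-0.9903, -0.1392, 0.0000] o=[-0.1044, 0.7427, 0.0000] → [0.0004, -0.0025, -0.0012, -0.9903, -0.1392, 0.0000]
J3: z=[0.1261, -0.8975, -0.4226] o=[-0.4085, 0.7512, -0.1088] → [-0.1361, 0.1261, -0.3085, 0.1261, -0.8975, -0.4226]
V = J·q̇ = [-0.2925, -0.1071, -0.2463, 0.0076, -0.7293, -0.0562]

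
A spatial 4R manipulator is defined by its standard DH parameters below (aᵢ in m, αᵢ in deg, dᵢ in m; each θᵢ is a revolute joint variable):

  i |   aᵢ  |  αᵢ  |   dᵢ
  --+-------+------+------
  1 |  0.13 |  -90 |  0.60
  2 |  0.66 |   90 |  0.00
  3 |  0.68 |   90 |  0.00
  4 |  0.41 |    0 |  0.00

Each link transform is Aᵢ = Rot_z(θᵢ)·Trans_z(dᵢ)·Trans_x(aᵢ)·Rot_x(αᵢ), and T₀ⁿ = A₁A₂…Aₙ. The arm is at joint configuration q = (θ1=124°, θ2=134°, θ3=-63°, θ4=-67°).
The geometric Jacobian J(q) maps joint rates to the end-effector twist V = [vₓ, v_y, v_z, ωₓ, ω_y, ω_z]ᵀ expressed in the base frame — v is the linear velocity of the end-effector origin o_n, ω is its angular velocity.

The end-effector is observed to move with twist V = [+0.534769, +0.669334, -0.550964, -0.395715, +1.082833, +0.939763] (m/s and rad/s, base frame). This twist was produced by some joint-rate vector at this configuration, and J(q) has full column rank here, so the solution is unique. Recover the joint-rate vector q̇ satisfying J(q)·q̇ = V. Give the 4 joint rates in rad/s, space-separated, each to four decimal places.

0.9960 0.0980 0.8440 0.8270

o_n = [1.1043, -0.2984, 0.1130]
J₁: ẑ×o_n = [0.2984, 1.1043, -0.0000], ω = ẑ
J2: z=[-0.8290, -0.5592, 0.0000] o=[-0.0727, 0.1078, 0.6000] → [0.2723, -0.4037, 0.9949, -0.8290, -0.5592, 0.0000]
J3: z=[-0.4022, 0.5964, -0.6947] o=[0.1837, -0.2723, 0.1252] → [-0.0254, -0.6444, -0.5385, -0.4022, 0.5964, -0.6947]
J4: z=[0.0303, 0.7670, 0.6409] o=[0.8059, -0.1113, -0.0968] → [0.2809, 0.1849, -0.2345, 0.0303, 0.7670, 0.6409]
q̇ = J⁺·V = [0.9960, 0.0980, 0.8440, 0.8270]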